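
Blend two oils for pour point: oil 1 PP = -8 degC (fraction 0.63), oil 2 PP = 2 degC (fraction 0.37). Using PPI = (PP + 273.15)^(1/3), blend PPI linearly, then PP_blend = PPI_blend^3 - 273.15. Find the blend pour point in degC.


PPI_1 = (-8 + 273.15)^(1/3) = 6.42437
PPI_2 = (2 + 273.15)^(1/3) = 6.504139
PPI_blend = 0.63 * 6.42437 + 0.37 * 6.504139 = 6.453885
PP_blend = 6.453885^3 - 273.15 = 268.8213 - 273.15 = -4.33

-4.33 degC


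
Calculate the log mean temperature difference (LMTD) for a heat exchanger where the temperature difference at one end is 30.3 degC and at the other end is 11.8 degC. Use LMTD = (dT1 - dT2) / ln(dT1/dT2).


LMTD = (dT1 - dT2) / ln(dT1/dT2)
= (30.3 - 11.8) / ln(30.3 / 11.8) = 18.5 / 0.943048 = 19.62

19.62 degC


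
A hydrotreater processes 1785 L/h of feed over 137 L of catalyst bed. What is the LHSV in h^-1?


LHSV = volumetric feed rate / catalyst volume
= 1785 L/h / 137 L
= 13.03 h^-1

13.03 h^-1


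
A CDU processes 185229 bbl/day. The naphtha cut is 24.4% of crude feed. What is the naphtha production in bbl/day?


Crude throughput = 185229 bbl/day
Fraction yield = 24.4%
yield = throughput * fraction / 100
yield = 185229 * 24.4 / 100 = 45195.876

45195.876 bbl/day


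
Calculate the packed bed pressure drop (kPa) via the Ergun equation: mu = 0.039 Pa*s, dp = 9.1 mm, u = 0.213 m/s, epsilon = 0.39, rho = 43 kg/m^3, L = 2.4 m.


dp = 9.1 mm = 0.0091 m
Viscous term = 150*0.039*0.213*(1-0.39)^2 / (0.0091^2*0.39^3) = 94388.4
Inertial term = 1.75*43*0.213^2*(1-0.39) / (0.0091*0.39^3) = 3857.98
dP/L = 94388.4 + 3857.98 = 98246.4 Pa/m
dP = 98246.4 * 2.4 / 1000 = 235.8 kPa

235.8 kPa


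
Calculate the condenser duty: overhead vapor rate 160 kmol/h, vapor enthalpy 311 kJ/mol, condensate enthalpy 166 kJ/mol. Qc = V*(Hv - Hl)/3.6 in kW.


Qc = 160 * (311 - 166) / 3.6 = 160 * 145 / 3.6 = 6444

6444 kW


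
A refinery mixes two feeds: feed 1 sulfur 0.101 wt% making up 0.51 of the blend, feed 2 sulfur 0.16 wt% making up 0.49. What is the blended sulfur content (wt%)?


Linear sulfur blending: S_blend = x1*S1 + x2*S2
Contribution 1: 0.51 * 0.101 = 0.05151 wt%
Contribution 2: 0.49 * 0.16 = 0.0784 wt%
S_blend = 0.05151 + 0.0784 = 0.12991

0.12991 wt%


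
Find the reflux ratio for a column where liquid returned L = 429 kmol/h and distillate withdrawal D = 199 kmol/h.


Reflux ratio definition: R = L / D (liquid returned / distillate withdrawn)
L = 429 kmol/h, D = 199 kmol/h
R = 429 / 199 = 2.156

2.156


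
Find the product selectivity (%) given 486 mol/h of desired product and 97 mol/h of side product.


Selectivity = desired / (desired + undesired) * 100
Total products = 486 + 97 = 583 mol/h
S = 486 / 583 * 100
= 0.8336 * 100
= 83.36 %

83.36 %


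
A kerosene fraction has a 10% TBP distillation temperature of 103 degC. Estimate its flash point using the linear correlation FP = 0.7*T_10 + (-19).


FP = 0.7 * 103 + (-19) = 53.1

53.1 degC


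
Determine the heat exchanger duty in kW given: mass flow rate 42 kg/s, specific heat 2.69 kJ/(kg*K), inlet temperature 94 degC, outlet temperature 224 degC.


Q = m_dot * cp * delta_T
delta_T = 224 - 94 = 130 K
Q = 42 * 2.69 * 130
= 112.98 * 130
= 14687.4 kW

14687.4 kW


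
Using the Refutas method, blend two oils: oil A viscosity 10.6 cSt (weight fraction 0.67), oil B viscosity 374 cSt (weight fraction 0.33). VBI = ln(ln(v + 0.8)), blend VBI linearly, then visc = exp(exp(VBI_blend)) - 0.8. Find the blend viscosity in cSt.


Refutas method: VBN_i = 14.534*ln(ln(visc_i + 0.8)) + 10.975, blended linearly by mass fraction; since VBN is linear in VBI_i = ln(ln(visc_i + 0.8)) and the fractions sum to 1, blend VBI directly: visc = exp(exp(VBI_blend)) - 0.8
VBI_1 = ln(ln(10.6 + 0.8)) = 0.889377
VBI_2 = ln(ln(374 + 0.8)) = 1.77942
VBI_blend = 0.67 * 0.889377 + 0.33 * 1.77942 = 1.18309
visc_blend = exp(exp(1.18309)) - 0.8 = 25.37

25.37 cSt


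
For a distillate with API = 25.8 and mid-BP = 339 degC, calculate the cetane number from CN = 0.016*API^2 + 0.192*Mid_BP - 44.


CN = 0.016 * 25.8^2 + 0.192 * 339 - 44
CN = 10.65024 + 65.088 - 44 = 31.73824

31.73824


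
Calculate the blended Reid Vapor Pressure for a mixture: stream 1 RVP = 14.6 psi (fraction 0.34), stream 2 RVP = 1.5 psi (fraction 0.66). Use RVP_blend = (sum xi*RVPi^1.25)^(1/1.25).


Chevron index: RVP_blend = (sum xi*RVPi^1.25)^(1/1.25)
RVP^1.25 terms: 0.34 * 14.6^1.25 + 0.66 * 1.5^1.25 = 10.7989
RVP_blend = 10.7989^(1/1.25) = 6.710

6.710 psi


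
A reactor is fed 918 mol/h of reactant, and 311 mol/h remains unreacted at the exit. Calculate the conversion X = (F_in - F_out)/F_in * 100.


X = (F_in - F_out) / F_in * 100
Moles reacted = 918 - 311 = 607
X = 607 / 918 * 100
= 0.6612 * 100
= 66.12 %

66.12 %


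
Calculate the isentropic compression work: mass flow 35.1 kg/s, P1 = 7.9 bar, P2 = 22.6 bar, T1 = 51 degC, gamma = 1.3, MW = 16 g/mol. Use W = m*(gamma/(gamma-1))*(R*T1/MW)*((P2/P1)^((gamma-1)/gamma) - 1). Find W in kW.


Isentropic work: W = m*(gamma/(gamma-1))*(R*T1/MW)*((P2/P1)^((gamma-1)/gamma) - 1)
T1 = 51 + 273.15 = 324.15 K
Pressure ratio = 22.6 / 7.9 = 2.86076
Exponent = (1.3 - 1)/1.3 = 0.230769
(P2/P1)^exp - 1 = 2.86076^0.230769 - 1 = 0.274506
W = 35.1 * 1.3 / 0.3 * 8.314 * 324.15 / 16 * 0.274506 = 7033

7033 kW


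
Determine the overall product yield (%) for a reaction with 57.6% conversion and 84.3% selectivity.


Overall yield = conversion (%) * selectivity (%) / 100
Conversion = 57.6%, Selectivity = 84.3%
Y = 57.6 * 84.3 / 100
= 48.5568 %

48.5568 %


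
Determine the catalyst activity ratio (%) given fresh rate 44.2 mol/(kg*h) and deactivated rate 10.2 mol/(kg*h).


Activity (%) = (rate_used / rate_fresh) * 100
rate_used = 10.2, rate_fresh = 44.2
= (10.2 / 44.2) * 100
= 0.2308 * 100 = 23.08

23.08 %


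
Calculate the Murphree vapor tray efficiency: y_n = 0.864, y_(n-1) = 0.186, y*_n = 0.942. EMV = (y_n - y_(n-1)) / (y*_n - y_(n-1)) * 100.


Murphree vapor efficiency: EMV = (y_n - y_(n-1)) / (y*_n - y_(n-1)) * 100
EMV = (0.864 - 0.186) / (0.942 - 0.186) * 100 = 0.678 / 0.756 * 100 = 89.68

89.68 %


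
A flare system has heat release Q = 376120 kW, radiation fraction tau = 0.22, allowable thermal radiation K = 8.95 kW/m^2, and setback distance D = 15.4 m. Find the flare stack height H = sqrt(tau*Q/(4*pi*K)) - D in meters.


tau*Q/(4*pi*K) = 0.22 * 376120 / (4 * pi * 8.95) = 735.726
sqrt(735.726) = 27.1243
H = 27.1243 - 15.4 = 11.72

11.72 m


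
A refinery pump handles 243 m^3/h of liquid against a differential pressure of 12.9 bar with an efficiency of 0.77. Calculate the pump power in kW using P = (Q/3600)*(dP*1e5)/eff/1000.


Q = 243 / 3600 = 0.0675 m^3/s
P = 0.0675 * (12.9 * 1e5) / 0.77 / 1000 = 113.1

113.1 kW


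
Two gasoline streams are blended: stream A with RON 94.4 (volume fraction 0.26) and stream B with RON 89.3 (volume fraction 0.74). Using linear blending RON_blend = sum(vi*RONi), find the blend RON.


Linear blending: RON_blend = sum(vi * RONi)
Contribution 1: 0.26 * 94.4 = 24.544
Contribution 2: 0.74 * 89.3 = 66.082
RON_blend = 24.544 + 66.082 = 90.626

90.626


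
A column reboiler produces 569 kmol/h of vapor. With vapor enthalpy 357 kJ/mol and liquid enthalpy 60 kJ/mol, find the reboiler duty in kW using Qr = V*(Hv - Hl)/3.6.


Qr = 569 * (357 - 60) / 3.6 = 569 * 297 / 3.6 = 46940

46940 kW


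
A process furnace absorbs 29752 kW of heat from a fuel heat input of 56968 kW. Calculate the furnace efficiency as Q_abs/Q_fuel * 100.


Furnace efficiency = Q_absorbed / Q_fuel * 100
= 29752 / 56968 * 100 = 52.23

52.23 %


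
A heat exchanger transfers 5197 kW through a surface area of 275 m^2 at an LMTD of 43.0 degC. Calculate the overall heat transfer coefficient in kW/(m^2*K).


From Q = U*A*LMTD, U = Q / (A * LMTD)
U = 5197 / (275 * 43.0) = 5197 / 11825 = 0.4395

0.4395 kW/(m^2*K)


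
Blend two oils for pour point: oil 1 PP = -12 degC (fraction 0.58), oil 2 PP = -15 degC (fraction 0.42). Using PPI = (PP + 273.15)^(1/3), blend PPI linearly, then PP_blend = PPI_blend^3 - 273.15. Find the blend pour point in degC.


PPI_1 = (-12 + 273.15)^(1/3) = 6.391901
PPI_2 = (-15 + 273.15)^(1/3) = 6.36733
PPI_blend = 0.58 * 6.391901 + 0.42 * 6.36733 = 6.381581
PP_blend = 6.381581^3 - 273.15 = 259.8872 - 273.15 = -13.26

-13.26 degC


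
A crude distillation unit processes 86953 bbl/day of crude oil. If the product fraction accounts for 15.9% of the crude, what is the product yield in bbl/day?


Crude throughput = 86953 bbl/day
Fraction yield = 15.9%
yield = throughput * fraction / 100
yield = 86953 * 15.9 / 100 = 13825.527

13825.527 bbl/day


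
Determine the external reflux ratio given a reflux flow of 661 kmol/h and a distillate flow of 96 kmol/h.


Reflux ratio definition: R = L / D (liquid returned / distillate withdrawn)
L = 661 kmol/h, D = 96 kmol/h
R = 661 / 96 = 6.885

6.885


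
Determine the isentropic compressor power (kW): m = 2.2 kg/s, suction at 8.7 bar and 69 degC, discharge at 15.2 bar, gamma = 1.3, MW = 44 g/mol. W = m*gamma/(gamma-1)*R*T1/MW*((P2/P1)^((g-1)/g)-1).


Isentropic work: W = m*(gamma/(gamma-1))*(R*T1/MW)*((P2/P1)^((gamma-1)/gamma) - 1)
T1 = 69 + 273.15 = 342.15 K
Pressure ratio = 15.2 / 8.7 = 1.74713
Exponent = (1.3 - 1)/1.3 = 0.230769
(P2/P1)^exp - 1 = 1.74713^0.230769 - 1 = 0.137421
W = 2.2 * 1.3 / 0.3 * 8.314 * 342.15 / 44 * 0.137421 = 84.70

84.70 kW


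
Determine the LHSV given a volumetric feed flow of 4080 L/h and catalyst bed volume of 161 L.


LHSV = volumetric feed rate / catalyst volume
= 4080 L/h / 161 L
= 25.34 h^-1

25.34 h^-1


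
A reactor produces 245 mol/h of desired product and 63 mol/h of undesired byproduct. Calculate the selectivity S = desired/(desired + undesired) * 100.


Selectivity = desired / (desired + undesired) * 100
Total products = 245 + 63 = 308 mol/h
S = 245 / 308 * 100
= 0.7955 * 100
= 79.55 %

79.55 %


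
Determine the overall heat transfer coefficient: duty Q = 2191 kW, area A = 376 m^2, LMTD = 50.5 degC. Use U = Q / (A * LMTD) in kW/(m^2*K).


From Q = U*A*LMTD, U = Q / (A * LMTD)
U = 2191 / (376 * 50.5) = 2191 / 18988 = 0.1154

0.1154 kW/(m^2*K)


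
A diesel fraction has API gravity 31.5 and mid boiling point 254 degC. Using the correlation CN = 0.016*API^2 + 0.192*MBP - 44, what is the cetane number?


CN = 0.016 * 31.5^2 + 0.192 * 254 - 44
CN = 15.876 + 48.768 - 44 = 20.644

20.644


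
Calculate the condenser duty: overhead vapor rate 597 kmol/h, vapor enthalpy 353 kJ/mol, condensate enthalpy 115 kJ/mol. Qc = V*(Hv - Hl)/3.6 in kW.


Qc = 597 * (353 - 115) / 3.6 = 597 * 238 / 3.6 = 39470

39470 kW


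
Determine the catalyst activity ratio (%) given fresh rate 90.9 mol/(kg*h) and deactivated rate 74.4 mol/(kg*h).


Activity (%) = (rate_used / rate_fresh) * 100
rate_used = 74.4, rate_fresh = 90.9
= (74.4 / 90.9) * 100
= 0.8185 * 100 = 81.85

81.85 %


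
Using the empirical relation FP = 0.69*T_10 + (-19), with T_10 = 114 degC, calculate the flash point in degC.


FP = 0.69 * 114 + (-19) = 59.66

59.66 degC


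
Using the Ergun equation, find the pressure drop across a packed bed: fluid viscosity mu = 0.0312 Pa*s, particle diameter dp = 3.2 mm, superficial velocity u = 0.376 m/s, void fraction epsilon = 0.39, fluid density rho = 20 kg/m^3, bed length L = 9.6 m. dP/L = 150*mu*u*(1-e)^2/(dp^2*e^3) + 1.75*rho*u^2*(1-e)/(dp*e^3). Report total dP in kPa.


dp = 3.2 mm = 0.0032 m
Viscous term = 150*0.0312*0.376*(1-0.39)^2 / (0.0032^2*0.39^3) = 1077950
Inertial term = 1.75*20*0.376^2*(1-0.39) / (0.0032*0.39^3) = 15901.2
dP/L = 1077950 + 15901.2 = 1093850 Pa/m
dP = 1093850 * 9.6 / 1000 = 10500 kPa

10500 kPa


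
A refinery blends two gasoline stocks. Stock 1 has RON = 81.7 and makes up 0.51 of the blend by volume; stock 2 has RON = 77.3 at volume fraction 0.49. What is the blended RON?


Linear blending: RON_blend = sum(vi * RONi)
Contribution 1: 0.51 * 81.7 = 41.667
Contribution 2: 0.49 * 77.3 = 37.877
RON_blend = 41.667 + 37.877 = 79.544

79.544


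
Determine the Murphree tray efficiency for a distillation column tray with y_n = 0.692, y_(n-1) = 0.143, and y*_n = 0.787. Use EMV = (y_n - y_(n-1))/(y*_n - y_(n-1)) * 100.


Murphree vapor efficiency: EMV = (y_n - y_(n-1)) / (y*_n - y_(n-1)) * 100
EMV = (0.692 - 0.143) / (0.787 - 0.143) * 100 = 0.549 / 0.644 * 100 = 85.25

85.25 %


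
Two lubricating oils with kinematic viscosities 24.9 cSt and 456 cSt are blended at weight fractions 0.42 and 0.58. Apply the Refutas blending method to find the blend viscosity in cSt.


Refutas method: VBN_i = 14.534*ln(ln(visc_i + 0.8)) + 10.975, blended linearly by mass fraction; since VBN is linear in VBI_i = ln(ln(visc_i + 0.8)) and the fractions sum to 1, blend VBI directly: visc = exp(exp(VBI_blend)) - 0.8
VBI_1 = ln(ln(24.9 + 0.8)) = 1.17757
VBI_2 = ln(ln(456 + 0.8)) = 1.81226
VBI_blend = 0.42 * 1.17757 + 0.58 * 1.81226 = 1.54569
visc_blend = exp(exp(1.54569)) - 0.8 = 108.2

108.2 cSt


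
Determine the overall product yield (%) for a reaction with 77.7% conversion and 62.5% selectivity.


Overall yield = conversion (%) * selectivity (%) / 100
Conversion = 77.7%, Selectivity = 62.5%
Y = 77.7 * 62.5 / 100
= 48.5625 %

48.5625 %


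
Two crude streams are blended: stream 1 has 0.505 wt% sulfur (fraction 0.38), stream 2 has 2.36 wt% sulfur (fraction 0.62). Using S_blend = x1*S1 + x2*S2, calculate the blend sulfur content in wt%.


Linear sulfur blending: S_blend = x1*S1 + x2*S2
Contribution 1: 0.38 * 0.505 = 0.1919 wt%
Contribution 2: 0.62 * 2.36 = 1.4632 wt%
S_blend = 0.1919 + 1.4632 = 1.6551

1.6551 wt%


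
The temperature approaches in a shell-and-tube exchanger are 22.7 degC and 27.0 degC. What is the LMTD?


LMTD = (dT1 - dT2) / ln(dT1/dT2)
= (22.7 - 27.0) / ln(22.7 / 27.0) = -4.3 / -0.173472 = 24.79

24.79 degC


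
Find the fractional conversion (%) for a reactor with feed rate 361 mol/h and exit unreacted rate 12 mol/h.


X = (F_in - F_out) / F_in * 100
Moles reacted = 361 - 12 = 349
X = 349 / 361 * 100
= 0.9668 * 100
= 96.68 %

96.68 %


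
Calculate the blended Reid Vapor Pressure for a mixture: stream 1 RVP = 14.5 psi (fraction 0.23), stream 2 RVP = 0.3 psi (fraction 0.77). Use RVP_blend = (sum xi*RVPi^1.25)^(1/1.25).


Chevron index: RVP_blend = (sum xi*RVPi^1.25)^(1/1.25)
RVP^1.25 terms: 0.23 * 14.5^1.25 + 0.77 * 0.3^1.25 = 6.67881
RVP_blend = 6.67881^(1/1.25) = 4.568

4.568 psi


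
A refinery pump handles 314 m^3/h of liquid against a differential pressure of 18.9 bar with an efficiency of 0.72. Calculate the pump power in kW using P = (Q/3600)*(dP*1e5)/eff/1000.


Q = 314 / 3600 = 0.0872222 m^3/s
P = 0.0872222 * (18.9 * 1e5) / 0.72 / 1000 = 229.0

229.0 kW


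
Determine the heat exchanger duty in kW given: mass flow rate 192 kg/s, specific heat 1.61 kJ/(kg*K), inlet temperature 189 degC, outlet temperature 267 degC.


Q = m_dot * cp * delta_T
delta_T = 267 - 189 = 78 K
Q = 192 * 1.61 * 78
= 309.12 * 78
= 24111.36 kW

24111.36 kW


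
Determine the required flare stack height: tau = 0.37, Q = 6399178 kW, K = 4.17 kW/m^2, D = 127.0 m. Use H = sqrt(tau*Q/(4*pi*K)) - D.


tau*Q/(4*pi*K) = 0.37 * 6399178 / (4 * pi * 4.17) = 45183.5
sqrt(45183.5) = 212.564
H = 212.564 - 127.0 = 85.56

85.56 m


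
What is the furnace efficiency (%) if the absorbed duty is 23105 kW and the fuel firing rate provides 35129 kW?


Furnace efficiency = Q_absorbed / Q_fuel * 100
= 23105 / 35129 * 100 = 65.77

65.77 %


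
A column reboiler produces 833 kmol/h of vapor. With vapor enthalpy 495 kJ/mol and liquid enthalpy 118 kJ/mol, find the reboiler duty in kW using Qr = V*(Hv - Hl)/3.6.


Qr = 833 * (495 - 118) / 3.6 = 833 * 377 / 3.6 = 87230

87230 kW


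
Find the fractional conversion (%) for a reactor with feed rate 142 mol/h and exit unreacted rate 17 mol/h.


X = (F_in - F_out) / F_in * 100
Moles reacted = 142 - 17 = 125
X = 125 / 142 * 100
= 0.8803 * 100
= 88.03 %

88.03 %


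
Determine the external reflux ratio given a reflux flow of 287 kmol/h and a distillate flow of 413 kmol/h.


Reflux ratio definition: R = L / D (liquid returned / distillate withdrawn)
L = 287 kmol/h, D = 413 kmol/h
R = 287 / 413 = 0.6949

0.6949


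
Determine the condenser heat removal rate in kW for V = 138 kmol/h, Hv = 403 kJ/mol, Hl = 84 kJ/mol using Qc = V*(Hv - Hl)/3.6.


Qc = 138 * (403 - 84) / 3.6 = 138 * 319 / 3.6 = 12230

12230 kW


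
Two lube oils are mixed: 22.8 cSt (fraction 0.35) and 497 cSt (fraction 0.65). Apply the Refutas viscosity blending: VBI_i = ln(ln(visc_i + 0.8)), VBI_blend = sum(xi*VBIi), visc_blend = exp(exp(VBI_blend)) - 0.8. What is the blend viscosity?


Refutas method: VBN_i = 14.534*ln(ln(visc_i + 0.8)) + 10.975, blended linearly by mass fraction; since VBN is linear in VBI_i = ln(ln(visc_i + 0.8)) and the fractions sum to 1, blend VBI directly: visc = exp(exp(VBI_blend)) - 0.8
VBI_1 = ln(ln(22.8 + 0.8)) = 1.15097
VBI_2 = ln(ln(497 + 0.8)) = 1.82619
VBI_blend = 0.35 * 1.15097 + 0.65 * 1.82619 = 1.58986
visc_blend = exp(exp(1.58986)) - 0.8 = 133.9

133.9 cSt


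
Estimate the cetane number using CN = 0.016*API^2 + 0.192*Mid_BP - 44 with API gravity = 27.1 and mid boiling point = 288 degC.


CN = 0.016 * 27.1^2 + 0.192 * 288 - 44
CN = 11.75056 + 55.296 - 44 = 23.04656

23.04656


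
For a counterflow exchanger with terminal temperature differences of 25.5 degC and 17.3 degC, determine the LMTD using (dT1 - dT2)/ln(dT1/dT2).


LMTD = (dT1 - dT2) / ln(dT1/dT2)
= (25.5 - 17.3) / ln(25.5 / 17.3) = 8.2 / 0.387972 = 21.14

21.14 degC


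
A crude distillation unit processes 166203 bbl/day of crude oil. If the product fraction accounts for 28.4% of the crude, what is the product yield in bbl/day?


Crude throughput = 166203 bbl/day
Fraction yield = 28.4%
yield = throughput * fraction / 100
yield = 166203 * 28.4 / 100 = 47201.652

47201.652 bbl/day


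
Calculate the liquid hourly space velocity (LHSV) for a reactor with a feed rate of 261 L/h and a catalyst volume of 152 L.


LHSV = volumetric feed rate / catalyst volume
= 261 L/h / 152 L
= 1.717 h^-1

1.717 h^-1


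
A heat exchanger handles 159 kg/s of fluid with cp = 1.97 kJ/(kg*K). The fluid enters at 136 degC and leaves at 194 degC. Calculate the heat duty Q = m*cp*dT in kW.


Q = m_dot * cp * delta_T
delta_T = 194 - 136 = 58 K
Q = 159 * 1.97 * 58
= 313.23 * 58
= 18167.34 kW

18167.34 kW


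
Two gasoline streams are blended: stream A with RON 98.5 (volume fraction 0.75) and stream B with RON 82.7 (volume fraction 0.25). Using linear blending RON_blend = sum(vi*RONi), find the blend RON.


Linear blending: RON_blend = sum(vi * RONi)
Contribution 1: 0.75 * 98.5 = 73.875
Contribution 2: 0.25 * 82.7 = 20.675
RON_blend = 73.875 + 20.675 = 94.55

94.55


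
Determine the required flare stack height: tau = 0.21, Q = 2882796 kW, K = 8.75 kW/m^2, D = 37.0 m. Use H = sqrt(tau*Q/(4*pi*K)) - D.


tau*Q/(4*pi*K) = 0.21 * 2882796 / (4 * pi * 8.75) = 5505.73
sqrt(5505.73) = 74.2006
H = 74.2006 - 37.0 = 37.20

37.20 m


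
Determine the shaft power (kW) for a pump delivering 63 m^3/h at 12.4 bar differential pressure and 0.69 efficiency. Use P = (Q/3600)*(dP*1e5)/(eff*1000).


Q = 63 / 3600 = 0.0175 m^3/s
P = 0.0175 * (12.4 * 1e5) / 0.69 / 1000 = 31.45

31.45 kW


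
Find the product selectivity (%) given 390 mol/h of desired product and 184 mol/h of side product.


Selectivity = desired / (desired + undesired) * 100
Total products = 390 + 184 = 574 mol/h
S = 390 / 574 * 100
= 0.6794 * 100
= 67.94 %

67.94 %


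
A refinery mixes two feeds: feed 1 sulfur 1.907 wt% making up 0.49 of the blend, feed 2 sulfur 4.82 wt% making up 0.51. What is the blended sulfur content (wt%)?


Linear sulfur blending: S_blend = x1*S1 + x2*S2
Contribution 1: 0.49 * 1.907 = 0.93443 wt%
Contribution 2: 0.51 * 4.82 = 2.4582 wt%
S_blend = 0.93443 + 2.4582 = 3.39263

3.39263 wt%


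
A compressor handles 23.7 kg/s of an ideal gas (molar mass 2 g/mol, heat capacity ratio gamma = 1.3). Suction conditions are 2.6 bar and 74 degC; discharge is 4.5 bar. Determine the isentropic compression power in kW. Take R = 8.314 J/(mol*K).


Isentropic work: W = m*(gamma/(gamma-1))*(R*T1/MW)*((P2/P1)^((gamma-1)/gamma) - 1)
T1 = 74 + 273.15 = 347.15 K
Pressure ratio = 4.5 / 2.6 = 1.73077
Exponent = (1.3 - 1)/1.3 = 0.230769
(P2/P1)^exp - 1 = 1.73077^0.230769 - 1 = 0.134954
W = 23.7 * 1.3 / 0.3 * 8.314 * 347.15 / 2 * 0.134954 = 20000

20000 kW


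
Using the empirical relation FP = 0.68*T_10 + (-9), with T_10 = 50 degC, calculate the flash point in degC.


FP = 0.68 * 50 + (-9) = 25

25 degC


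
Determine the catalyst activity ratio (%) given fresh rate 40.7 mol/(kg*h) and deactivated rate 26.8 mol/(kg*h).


Activity (%) = (rate_used / rate_fresh) * 100
rate_used = 26.8, rate_fresh = 40.7
= (26.8 / 40.7) * 100
= 0.6585 * 100 = 65.85

65.85 %


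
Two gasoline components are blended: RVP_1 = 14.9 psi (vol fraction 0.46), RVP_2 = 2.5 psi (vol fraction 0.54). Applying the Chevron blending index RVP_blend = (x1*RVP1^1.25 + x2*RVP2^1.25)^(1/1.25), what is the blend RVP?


Chevron index: RVP_blend = (sum xi*RVPi^1.25)^(1/1.25)
RVP^1.25 terms: 0.46 * 14.9^1.25 + 0.54 * 2.5^1.25 = 15.1636
RVP_blend = 15.1636^(1/1.25) = 8.803

8.803 psi


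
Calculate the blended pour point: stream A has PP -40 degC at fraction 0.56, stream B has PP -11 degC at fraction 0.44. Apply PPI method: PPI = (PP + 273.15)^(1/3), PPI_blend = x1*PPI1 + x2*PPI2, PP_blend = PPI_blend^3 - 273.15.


PPI_1 = (-40 + 273.15)^(1/3) = 6.15477
PPI_2 = (-11 + 273.15)^(1/3) = 6.400049
PPI_blend = 0.56 * 6.15477 + 0.44 * 6.400049 = 6.262693
PP_blend = 6.262693^3 - 273.15 = 245.6311 - 273.15 = -27.52

-27.52 degC


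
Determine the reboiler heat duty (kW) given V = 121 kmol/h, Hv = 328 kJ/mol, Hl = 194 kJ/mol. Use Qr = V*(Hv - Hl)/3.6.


Qr = 121 * (328 - 194) / 3.6 = 121 * 134 / 3.6 = 4504

4504 kW


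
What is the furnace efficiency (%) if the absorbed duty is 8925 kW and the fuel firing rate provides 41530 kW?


Furnace efficiency = Q_absorbed / Q_fuel * 100
= 8925 / 41530 * 100 = 21.49

21.49 %


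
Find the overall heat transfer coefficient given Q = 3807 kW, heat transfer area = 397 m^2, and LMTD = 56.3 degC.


From Q = U*A*LMTD, U = Q / (A * LMTD)
U = 3807 / (397 * 56.3) = 3807 / 22351.1 = 0.1703

0.1703 kW/(m^2*K)


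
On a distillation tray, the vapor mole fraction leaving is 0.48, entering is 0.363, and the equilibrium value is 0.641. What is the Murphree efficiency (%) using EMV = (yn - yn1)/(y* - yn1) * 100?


Murphree vapor efficiency: EMV = (y_n - y_(n-1)) / (y*_n - y_(n-1)) * 100
EMV = (0.48 - 0.363) / (0.641 - 0.363) * 100 = 0.117 / 0.278 * 100 = 42.09

42.09 %


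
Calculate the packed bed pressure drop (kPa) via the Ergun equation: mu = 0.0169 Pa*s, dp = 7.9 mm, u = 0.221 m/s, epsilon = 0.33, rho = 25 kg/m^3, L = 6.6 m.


dp = 7.9 mm = 0.0079 m
Viscous term = 150*0.0169*0.221*(1-0.33)^2 / (0.0079^2*0.33^3) = 112131
Inertial term = 1.75*25*0.221^2*(1-0.33) / (0.0079*0.33^3) = 5042.76
dP/L = 112131 + 5042.76 = 117174 Pa/m
dP = 117174 * 6.6 / 1000 = 773.3 kPa

773.3 kPa


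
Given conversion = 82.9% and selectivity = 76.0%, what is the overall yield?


Overall yield = conversion (%) * selectivity (%) / 100
Conversion = 82.9%, Selectivity = 76.0%
Y = 82.9 * 76.0 / 100
= 63.004 %

63.004 %


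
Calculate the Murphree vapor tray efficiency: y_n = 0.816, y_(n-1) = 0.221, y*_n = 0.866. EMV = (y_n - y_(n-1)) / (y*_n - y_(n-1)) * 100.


Murphree vapor efficiency: EMV = (y_n - y_(n-1)) / (y*_n - y_(n-1)) * 100
EMV = (0.816 - 0.221) / (0.866 - 0.221) * 100 = 0.595 / 0.645 * 100 = 92.25

92.25 %


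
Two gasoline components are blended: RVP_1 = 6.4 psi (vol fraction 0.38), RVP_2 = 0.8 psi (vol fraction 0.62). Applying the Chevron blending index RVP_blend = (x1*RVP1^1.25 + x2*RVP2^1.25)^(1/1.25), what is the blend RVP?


Chevron index: RVP_blend = (sum xi*RVPi^1.25)^(1/1.25)
RVP^1.25 terms: 0.38 * 6.4^1.25 + 0.62 * 0.8^1.25 = 4.33728
RVP_blend = 4.33728^(1/1.25) = 3.234

3.234 psi


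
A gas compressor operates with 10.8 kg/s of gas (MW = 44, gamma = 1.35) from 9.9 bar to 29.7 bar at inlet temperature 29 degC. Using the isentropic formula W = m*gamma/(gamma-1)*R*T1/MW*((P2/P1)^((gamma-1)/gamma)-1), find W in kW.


Isentropic work: W = m*(gamma/(gamma-1))*(R*T1/MW)*((P2/P1)^((gamma-1)/gamma) - 1)
T1 = 29 + 273.15 = 302.15 K
Pressure ratio = 29.7 / 9.9 = 3
Exponent = (1.35 - 1)/1.35 = 0.259259
(P2/P1)^exp - 1 = 3^0.259259 - 1 = 0.32953
W = 10.8 * 1.35 / 0.35 * 8.314 * 302.15 / 44 * 0.32953 = 783.7

783.7 kW


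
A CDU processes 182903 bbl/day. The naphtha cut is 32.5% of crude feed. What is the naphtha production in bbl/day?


Crude throughput = 182903 bbl/day
Fraction yield = 32.5%
yield = throughput * fraction / 100
yield = 182903 * 32.5 / 100 = 59443.475

59443.475 bbl/day


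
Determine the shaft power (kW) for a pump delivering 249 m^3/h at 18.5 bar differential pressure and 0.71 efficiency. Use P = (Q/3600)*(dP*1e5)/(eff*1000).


Q = 249 / 3600 = 0.0691667 m^3/s
P = 0.0691667 * (18.5 * 1e5) / 0.71 / 1000 = 180.2

180.2 kW


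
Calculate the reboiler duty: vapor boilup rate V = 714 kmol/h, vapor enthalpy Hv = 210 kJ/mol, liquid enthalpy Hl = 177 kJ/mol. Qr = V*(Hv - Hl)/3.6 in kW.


Qr = 714 * (210 - 177) / 3.6 = 714 * 33 / 3.6 = 6545

6545 kW


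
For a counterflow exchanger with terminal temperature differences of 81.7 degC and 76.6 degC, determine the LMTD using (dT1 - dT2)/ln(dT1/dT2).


LMTD = (dT1 - dT2) / ln(dT1/dT2)
= (81.7 - 76.6) / ln(81.7 / 76.6) = 5.1 / 0.0644569 = 79.12

79.12 degC


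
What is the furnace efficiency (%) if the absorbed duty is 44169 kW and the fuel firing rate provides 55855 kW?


Furnace efficiency = Q_absorbed / Q_fuel * 100
= 44169 / 55855 * 100 = 79.08

79.08 %


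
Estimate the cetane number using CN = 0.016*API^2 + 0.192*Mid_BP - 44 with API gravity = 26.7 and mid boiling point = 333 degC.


CN = 0.016 * 26.7^2 + 0.192 * 333 - 44
CN = 11.40624 + 63.936 - 44 = 31.34224

31.34224


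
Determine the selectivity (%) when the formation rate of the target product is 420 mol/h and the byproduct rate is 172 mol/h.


Selectivity = desired / (desired + undesired) * 100
Total products = 420 + 172 = 592 mol/h
S = 420 / 592 * 100
= 0.7095 * 100
= 70.95 %

70.95 %


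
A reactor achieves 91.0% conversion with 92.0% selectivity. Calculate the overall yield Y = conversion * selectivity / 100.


Overall yield = conversion (%) * selectivity (%) / 100
Conversion = 91.0%, Selectivity = 92.0%
Y = 91.0 * 92.0 / 100
= 83.72 %

83.72 %


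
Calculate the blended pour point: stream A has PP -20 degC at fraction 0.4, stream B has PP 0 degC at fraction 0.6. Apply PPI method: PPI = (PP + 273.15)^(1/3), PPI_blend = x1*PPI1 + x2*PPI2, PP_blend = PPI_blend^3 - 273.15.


PPI_1 = (-20 + 273.15)^(1/3) = 6.325953
PPI_2 = (0 + 273.15)^(1/3) = 6.488342
PPI_blend = 0.4 * 6.325953 + 0.6 * 6.488342 = 6.423386
PP_blend = 6.423386^3 - 273.15 = 265.0282 - 273.15 = -8.12

-8.12 degC


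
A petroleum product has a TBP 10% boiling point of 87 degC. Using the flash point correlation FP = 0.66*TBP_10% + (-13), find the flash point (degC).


FP = 0.66 * 87 + (-13) = 44.42

44.42 degC


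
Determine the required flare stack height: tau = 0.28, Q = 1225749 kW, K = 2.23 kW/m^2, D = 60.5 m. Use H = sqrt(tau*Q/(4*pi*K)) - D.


tau*Q/(4*pi*K) = 0.28 * 1225749 / (4 * pi * 2.23) = 12247.4
sqrt(12247.4) = 110.668
H = 110.668 - 60.5 = 50.17

50.17 m


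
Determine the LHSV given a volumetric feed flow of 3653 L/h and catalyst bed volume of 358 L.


LHSV = volumetric feed rate / catalyst volume
= 3653 L/h / 358 L
= 10.20 h^-1

10.20 h^-1


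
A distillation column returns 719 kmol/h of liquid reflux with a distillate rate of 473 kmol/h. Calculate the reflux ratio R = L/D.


Reflux ratio definition: R = L / D (liquid returned / distillate withdrawn)
L = 719 kmol/h, D = 473 kmol/h
R = 719 / 473 = 1.520

1.520


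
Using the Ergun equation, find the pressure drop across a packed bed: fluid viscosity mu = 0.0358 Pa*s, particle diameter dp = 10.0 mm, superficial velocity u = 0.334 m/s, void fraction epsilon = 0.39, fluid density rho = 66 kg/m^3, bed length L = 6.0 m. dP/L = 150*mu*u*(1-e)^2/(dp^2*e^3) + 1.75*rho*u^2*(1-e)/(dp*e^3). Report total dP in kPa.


dp = 10.0 mm = 0.01 m
Viscous term = 150*0.0358*0.334*(1-0.39)^2 / (0.01^2*0.39^3) = 112509
Inertial term = 1.75*66*0.334^2*(1-0.39) / (0.01*0.39^3) = 13249.8
dP/L = 112509 + 13249.8 = 125759 Pa/m
dP = 125759 * 6.0 / 1000 = 754.6 kPa

754.6 kPa


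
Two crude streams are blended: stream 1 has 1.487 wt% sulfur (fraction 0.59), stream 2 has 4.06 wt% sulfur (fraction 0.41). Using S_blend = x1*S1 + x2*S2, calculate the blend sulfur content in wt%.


Linear sulfur blending: S_blend = x1*S1 + x2*S2
Contribution 1: 0.59 * 1.487 = 0.87733 wt%
Contribution 2: 0.41 * 4.06 = 1.6646 wt%
S_blend = 0.87733 + 1.6646 = 2.54193

2.54193 wt%


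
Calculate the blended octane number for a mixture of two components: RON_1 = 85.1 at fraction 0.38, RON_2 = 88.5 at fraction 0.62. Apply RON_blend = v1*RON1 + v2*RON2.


Linear blending: RON_blend = sum(vi * RONi)
Contribution 1: 0.38 * 85.1 = 32.338
Contribution 2: 0.62 * 88.5 = 54.87
RON_blend = 32.338 + 54.87 = 87.208

87.208


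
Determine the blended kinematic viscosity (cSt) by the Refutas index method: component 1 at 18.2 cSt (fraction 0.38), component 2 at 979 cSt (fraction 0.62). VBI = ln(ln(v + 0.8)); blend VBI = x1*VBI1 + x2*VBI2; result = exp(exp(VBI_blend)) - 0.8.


Refutas method: VBN_i = 14.534*ln(ln(visc_i + 0.8)) + 10.975, blended linearly by mass fraction; since VBN is linear in VBI_i = ln(ln(visc_i + 0.8)) and the fractions sum to 1, blend VBI directly: visc = exp(exp(VBI_blend)) - 0.8
VBI_1 = ln(ln(18.2 + 0.8)) = 1.07992
VBI_2 = ln(ln(979 + 0.8)) = 1.92969
VBI_blend = 0.38 * 1.07992 + 0.62 * 1.92969 = 1.60678
visc_blend = exp(exp(1.60678)) - 0.8 = 145.7

145.7 cSt


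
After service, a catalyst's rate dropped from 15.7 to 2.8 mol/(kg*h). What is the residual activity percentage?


Activity (%) = (rate_used / rate_fresh) * 100
rate_used = 2.8, rate_fresh = 15.7
= (2.8 / 15.7) * 100
= 0.1783 * 100 = 17.83

17.83 %


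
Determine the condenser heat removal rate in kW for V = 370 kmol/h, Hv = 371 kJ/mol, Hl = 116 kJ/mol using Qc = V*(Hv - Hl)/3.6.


Qc = 370 * (371 - 116) / 3.6 = 370 * 255 / 3.6 = 26210

26210 kW


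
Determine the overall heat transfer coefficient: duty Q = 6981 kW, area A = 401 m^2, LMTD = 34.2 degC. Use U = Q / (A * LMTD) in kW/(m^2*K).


From Q = U*A*LMTD, U = Q / (A * LMTD)
U = 6981 / (401 * 34.2) = 6981 / 13714.2 = 0.5090

0.5090 kW/(m^2*K)


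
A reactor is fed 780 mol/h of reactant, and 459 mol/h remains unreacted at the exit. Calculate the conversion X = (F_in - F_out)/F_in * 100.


X = (F_in - F_out) / F_in * 100
Moles reacted = 780 - 459 = 321
X = 321 / 780 * 100
= 0.4115 * 100
= 41.15 %

41.15 %


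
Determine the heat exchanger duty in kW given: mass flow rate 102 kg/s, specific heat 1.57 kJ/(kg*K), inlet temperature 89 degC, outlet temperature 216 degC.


Q = m_dot * cp * delta_T
delta_T = 216 - 89 = 127 K
Q = 102 * 1.57 * 127
= 160.14 * 127
= 20337.78 kW

20337.78 kW


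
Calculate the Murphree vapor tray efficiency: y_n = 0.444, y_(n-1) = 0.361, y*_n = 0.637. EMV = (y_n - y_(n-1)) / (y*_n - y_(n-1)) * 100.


Murphree vapor efficiency: EMV = (y_n - y_(n-1)) / (y*_n - y_(n-1)) * 100
EMV = (0.444 - 0.361) / (0.637 - 0.361) * 100 = 0.083 / 0.276 * 100 = 30.07

30.07 %


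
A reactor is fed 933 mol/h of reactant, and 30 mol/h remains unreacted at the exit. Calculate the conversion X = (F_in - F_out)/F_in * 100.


X = (F_in - F_out) / F_in * 100
Moles reacted = 933 - 30 = 903
X = 903 / 933 * 100
= 0.9678 * 100
= 96.78 %

96.78 %


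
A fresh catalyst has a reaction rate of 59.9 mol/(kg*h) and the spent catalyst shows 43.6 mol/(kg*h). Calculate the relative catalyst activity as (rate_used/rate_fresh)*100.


Activity (%) = (rate_used / rate_fresh) * 100
rate_used = 43.6, rate_fresh = 59.9
= (43.6 / 59.9) * 100
= 0.7279 * 100 = 72.79

72.79 %


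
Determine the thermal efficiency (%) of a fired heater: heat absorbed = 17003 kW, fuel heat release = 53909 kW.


Furnace efficiency = Q_absorbed / Q_fuel * 100
= 17003 / 53909 * 100 = 31.54

31.54 %


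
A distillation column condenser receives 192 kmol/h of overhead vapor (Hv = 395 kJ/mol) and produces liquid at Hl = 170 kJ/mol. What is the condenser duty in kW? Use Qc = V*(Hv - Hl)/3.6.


Qc = 192 * (395 - 170) / 3.6 = 192 * 225 / 3.6 = 12000

12000 kW


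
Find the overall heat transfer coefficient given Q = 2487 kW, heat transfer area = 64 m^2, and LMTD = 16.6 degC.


From Q = U*A*LMTD, U = Q / (A * LMTD)
U = 2487 / (64 * 16.6) = 2487 / 1062.4 = 2.341

2.341 kW/(m^2*K)


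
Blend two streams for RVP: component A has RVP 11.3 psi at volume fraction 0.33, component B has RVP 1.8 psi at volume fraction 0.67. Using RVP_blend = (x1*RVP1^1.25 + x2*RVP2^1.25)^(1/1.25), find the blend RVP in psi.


Chevron index: RVP_blend = (sum xi*RVPi^1.25)^(1/1.25)
RVP^1.25 terms: 0.33 * 11.3^1.25 + 0.67 * 1.8^1.25 = 8.23384
RVP_blend = 8.23384^(1/1.25) = 5.401

5.401 psi


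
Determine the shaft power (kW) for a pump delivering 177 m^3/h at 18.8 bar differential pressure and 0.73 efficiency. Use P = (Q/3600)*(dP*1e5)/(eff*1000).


Q = 177 / 3600 = 0.0491667 m^3/s
P = 0.0491667 * (18.8 * 1e5) / 0.73 / 1000 = 126.6

126.6 kW


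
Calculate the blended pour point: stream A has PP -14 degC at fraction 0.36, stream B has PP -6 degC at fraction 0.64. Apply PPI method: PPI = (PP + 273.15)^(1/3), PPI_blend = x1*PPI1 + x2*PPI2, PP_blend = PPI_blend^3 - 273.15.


PPI_1 = (-14 + 273.15)^(1/3) = 6.375541
PPI_2 = (-6 + 273.15)^(1/3) = 6.440482
PPI_blend = 0.36 * 6.375541 + 0.64 * 6.440482 = 6.417103
PP_blend = 6.417103^3 - 273.15 = 264.2512 - 273.15 = -8.9

-8.9 degC


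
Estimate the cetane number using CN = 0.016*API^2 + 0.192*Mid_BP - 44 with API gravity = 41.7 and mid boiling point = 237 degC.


CN = 0.016 * 41.7^2 + 0.192 * 237 - 44
CN = 27.82224 + 45.504 - 44 = 29.32624

29.32624


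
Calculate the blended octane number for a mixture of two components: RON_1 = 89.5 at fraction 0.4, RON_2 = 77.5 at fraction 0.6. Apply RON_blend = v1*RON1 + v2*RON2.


Linear blending: RON_blend = sum(vi * RONi)
Contribution 1: 0.4 * 89.5 = 35.8
Contribution 2: 0.6 * 77.5 = 46.5
RON_blend = 35.8 + 46.5 = 82.3

82.3


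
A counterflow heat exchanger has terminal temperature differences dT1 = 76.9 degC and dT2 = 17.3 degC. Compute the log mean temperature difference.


LMTD = (dT1 - dT2) / ln(dT1/dT2)
= (76.9 - 17.3) / ln(76.9 / 17.3) = 59.6 / 1.4918 = 39.95

39.95 degC


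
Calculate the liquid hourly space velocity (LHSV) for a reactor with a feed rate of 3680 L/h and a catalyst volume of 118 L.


LHSV = volumetric feed rate / catalyst volume
= 3680 L/h / 118 L
= 31.19 h^-1

31.19 h^-1


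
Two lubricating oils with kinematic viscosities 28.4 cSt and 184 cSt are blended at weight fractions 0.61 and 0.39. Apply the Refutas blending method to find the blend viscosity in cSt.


Refutas method: VBN_i = 14.534*ln(ln(visc_i + 0.8)) + 10.975, blended linearly by mass fraction; since VBN is linear in VBI_i = ln(ln(visc_i + 0.8)) and the fractions sum to 1, blend VBI directly: visc = exp(exp(VBI_blend)) - 0.8
VBI_1 = ln(ln(28.4 + 0.8)) = 1.21615
VBI_2 = ln(ln(184 + 0.8)) = 1.65236
VBI_blend = 0.61 * 1.21615 + 0.39 * 1.65236 = 1.38627
visc_blend = exp(exp(1.38627)) - 0.8 = 53.79

53.79 cSt


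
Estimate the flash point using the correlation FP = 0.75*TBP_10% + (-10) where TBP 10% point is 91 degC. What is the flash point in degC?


FP = 0.75 * 91 + (-10) = 58.25

58.25 degC


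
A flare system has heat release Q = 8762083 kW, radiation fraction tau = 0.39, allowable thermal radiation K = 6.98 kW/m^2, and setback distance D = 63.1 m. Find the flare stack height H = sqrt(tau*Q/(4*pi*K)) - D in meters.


tau*Q/(4*pi*K) = 0.39 * 8762083 / (4 * pi * 6.98) = 38958.9
sqrt(38958.9) = 197.38
H = 197.38 - 63.1 = 134.3

134.3 m


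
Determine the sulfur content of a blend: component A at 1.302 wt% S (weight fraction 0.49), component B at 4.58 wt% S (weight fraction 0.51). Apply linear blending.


Linear sulfur blending: S_blend = x1*S1 + x2*S2
Contribution 1: 0.49 * 1.302 = 0.63798 wt%
Contribution 2: 0.51 * 4.58 = 2.3358 wt%
S_blend = 0.63798 + 2.3358 = 2.97378

2.97378 wt%


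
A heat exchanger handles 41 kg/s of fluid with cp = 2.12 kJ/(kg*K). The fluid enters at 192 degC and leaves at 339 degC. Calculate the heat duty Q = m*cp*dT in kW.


Q = m_dot * cp * delta_T
delta_T = 339 - 192 = 147 K
Q = 41 * 2.12 * 147
= 86.92 * 147
= 12777.24 kW

12777.24 kW


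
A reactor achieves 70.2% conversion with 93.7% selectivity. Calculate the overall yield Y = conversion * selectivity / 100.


Overall yield = conversion (%) * selectivity (%) / 100
Conversion = 70.2%, Selectivity = 93.7%
Y = 70.2 * 93.7 / 100
= 65.7774 %

65.7774 %


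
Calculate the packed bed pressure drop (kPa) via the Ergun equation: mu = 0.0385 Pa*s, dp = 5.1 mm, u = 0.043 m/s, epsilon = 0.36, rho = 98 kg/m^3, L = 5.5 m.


dp = 5.1 mm = 0.0051 m
Viscous term = 150*0.0385*0.043*(1-0.36)^2 / (0.0051^2*0.36^3) = 83817.1
Inertial term = 1.75*98*0.043^2*(1-0.36) / (0.0051*0.36^3) = 852.91
dP/L = 83817.1 + 852.91 = 84670 Pa/m
dP = 84670 * 5.5 / 1000 = 465.7 kPa

465.7 kPa


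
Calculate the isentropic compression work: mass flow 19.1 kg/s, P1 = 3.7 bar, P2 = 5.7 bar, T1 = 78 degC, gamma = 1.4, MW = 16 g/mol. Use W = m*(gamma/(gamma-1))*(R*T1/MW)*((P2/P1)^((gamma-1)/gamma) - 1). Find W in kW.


Isentropic work: W = m*(gamma/(gamma-1))*(R*T1/MW)*((P2/P1)^((gamma-1)/gamma) - 1)
T1 = 78 + 273.15 = 351.15 K
Pressure ratio = 5.7 / 3.7 = 1.54054
Exponent = (1.4 - 1)/1.4 = 0.285714
(P2/P1)^exp - 1 = 1.54054^0.285714 - 1 = 0.131412
W = 19.1 * 1.4 / 0.4 * 8.314 * 351.15 / 16 * 0.131412 = 1603

1603 kW


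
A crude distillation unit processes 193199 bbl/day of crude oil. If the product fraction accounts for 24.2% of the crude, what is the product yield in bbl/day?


Crude throughput = 193199 bbl/day
Fraction yield = 24.2%
yield = throughput * fraction / 100
yield = 193199 * 24.2 / 100 = 46754.158

46754.158 bbl/day


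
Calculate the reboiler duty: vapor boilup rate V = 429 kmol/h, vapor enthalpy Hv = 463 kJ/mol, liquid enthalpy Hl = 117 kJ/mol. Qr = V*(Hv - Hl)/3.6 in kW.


Qr = 429 * (463 - 117) / 3.6 = 429 * 346 / 3.6 = 41230

41230 kW


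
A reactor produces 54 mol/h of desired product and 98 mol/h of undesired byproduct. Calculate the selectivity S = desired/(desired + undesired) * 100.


Selectivity = desired / (desired + undesired) * 100
Total products = 54 + 98 = 152 mol/h
S = 54 / 152 * 100
= 0.3553 * 100
= 35.53 %

35.53 %


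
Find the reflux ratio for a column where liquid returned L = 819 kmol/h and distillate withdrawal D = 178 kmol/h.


Reflux ratio definition: R = L / D (liquid returned / distillate withdrawn)
L = 819 kmol/h, D = 178 kmol/h
R = 819 / 178 = 4.601

4.601


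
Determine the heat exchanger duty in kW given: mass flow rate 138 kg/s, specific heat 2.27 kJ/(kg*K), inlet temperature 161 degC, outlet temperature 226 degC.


Q = m_dot * cp * delta_T
delta_T = 226 - 161 = 65 K
Q = 138 * 2.27 * 65
= 313.26 * 65
= 20361.9 kW

20361.9 kW


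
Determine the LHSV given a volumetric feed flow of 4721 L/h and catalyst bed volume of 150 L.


LHSV = volumetric feed rate / catalyst volume
= 4721 L/h / 150 L
= 31.47 h^-1

31.47 h^-1


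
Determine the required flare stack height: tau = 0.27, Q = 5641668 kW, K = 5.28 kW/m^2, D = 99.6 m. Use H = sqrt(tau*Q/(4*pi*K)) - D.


tau*Q/(4*pi*K) = 0.27 * 5641668 / (4 * pi * 5.28) = 22957.7
sqrt(22957.7) = 151.518
H = 151.518 - 99.6 = 51.92

51.92 m
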